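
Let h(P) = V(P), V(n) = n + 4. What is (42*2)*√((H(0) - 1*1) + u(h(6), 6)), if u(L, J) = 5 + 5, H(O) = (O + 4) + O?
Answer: 84*√13 ≈ 302.87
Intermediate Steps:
H(O) = 4 + 2*O (H(O) = (4 + O) + O = 4 + 2*O)
V(n) = 4 + n
h(P) = 4 + P
u(L, J) = 10
(42*2)*√((H(0) - 1*1) + u(h(6), 6)) = (42*2)*√(((4 + 2*0) - 1*1) + 10) = 84*√(((4 + 0) - 1) + 10) = 84*√((4 - 1) + 10) = 84*√(3 + 10) = 84*√13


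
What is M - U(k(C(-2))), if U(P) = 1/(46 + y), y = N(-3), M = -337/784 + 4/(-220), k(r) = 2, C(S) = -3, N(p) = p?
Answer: -873837/1854160 ≈ -0.47128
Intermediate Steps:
M = -19319/43120 (M = -337*1/784 + 4*(-1/220) = -337/784 - 1/55 = -19319/43120 ≈ -0.44803)
y = -3
U(P) = 1/43 (U(P) = 1/(46 - 3) = 1/43)
M - U(k(C(-2))) = -19319/43120 - 1*1/43 = -19319/43120 - 1/43 = -873837/1854160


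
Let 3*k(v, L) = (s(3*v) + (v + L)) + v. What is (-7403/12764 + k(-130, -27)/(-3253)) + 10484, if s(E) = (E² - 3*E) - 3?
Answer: 1303902793387/124563876 ≈ 10468.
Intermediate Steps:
s(E) = -3 + E² - 3*E
k(v, L) = -1 + 3*v² - 7*v/3 + L/3 (k(v, L) = (((-3 + (3*v)² - 9*v) + (v + L)) + v)/3 = (((-3 + 9*v² - 9*v) + (L + v)) + v)/3 = (((-3 - 9*v + 9*v²) + (L + v)) + v)/3 = ((-3 + L - 8*v + 9*v²) + v)/3 = (-3 + L - 7*v + 9*v²)/3 = -1 + 3*v² - 7*v/3 + L/3)
(-7403/12764 + k(-130, -27)/(-3253)) + 10484 = (-7403/12764 + (-1 + 3*(-130)² - 7/3*(-130) + (⅓)*(-27))/(-3253)) + 10484 = (-7403*1/12764 + (-1 + 3*16900 + 910/3 - 9)*(-1/3253)) + 10484 = (-7403/12764 + (-1 + 50700 + 910/3 - 9)*(-1/3253)) + 10484 = (-7403/12764 + (152980/3)*(-1/3253)) + 10484 = (-7403/12764 - 152980/9759) + 10484 = -2024882597/124563876 + 10484 = 1303902793387/124563876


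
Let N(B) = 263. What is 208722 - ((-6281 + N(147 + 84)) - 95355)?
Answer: 310095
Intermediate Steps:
208722 - ((-6281 + N(147 + 84)) - 95355) = 208722 - ((-6281 + 263) - 95355) = 208722 - (-6018 - 95355) = 208722 - 1*(-101373) = 208722 + 101373 = 310095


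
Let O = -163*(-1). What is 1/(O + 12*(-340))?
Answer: -1/3917 ≈ -0.00025530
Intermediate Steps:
O = 163
1/(O + 12*(-340)) = 1/(163 + 12*(-340)) = 1/(163 - 4080) = 1/(-3917) = -1/3917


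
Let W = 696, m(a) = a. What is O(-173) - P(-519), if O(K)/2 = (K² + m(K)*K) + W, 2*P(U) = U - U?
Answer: 121108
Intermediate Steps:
P(U) = 0 (P(U) = (U - U)/2 = (½)*0 = 0)
O(K) = 1392 + 4*K² (O(K) = 2*((K² + K*K) + 696) = 2*((K² + K²) + 696) = 2*(2*K² + 696) = 2*(696 + 2*K²) = 1392 + 4*K²)
O(-173) - P(-519) = (1392 + 4*(-173)²) - 1*0 = (1392 + 4*29929) + 0 = (1392 + 119716) + 0 = 121108 + 0 = 121108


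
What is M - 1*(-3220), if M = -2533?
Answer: 687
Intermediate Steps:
M - 1*(-3220) = -2533 - 1*(-3220) = -2533 + 3220 = 687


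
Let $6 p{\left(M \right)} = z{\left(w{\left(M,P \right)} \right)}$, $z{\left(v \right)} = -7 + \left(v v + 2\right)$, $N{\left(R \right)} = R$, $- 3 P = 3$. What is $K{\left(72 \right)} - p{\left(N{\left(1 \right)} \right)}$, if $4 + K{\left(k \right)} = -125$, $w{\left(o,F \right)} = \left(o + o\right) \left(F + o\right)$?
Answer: $- \frac{769}{6} \approx -128.17$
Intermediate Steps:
$P = -1$ ($P = \left(- \frac{1}{3}\right) 3 = -1$)
$w{\left(o,F \right)} = 2 o \left(F + o\right)$
$K{\left(k \right)} = -129$ ($K{\left(k \right)} = -4 - 125 = -129$)
$z{\left(v \right)} = -5 + v^{2}$ ($z{\left(v \right)} = -7 + \left(v^{2} + 2\right) = -7 + \left(2 + v^{2}\right) = -5 + v^{2}$)
$p{\left(M \right)} = - \frac{5}{6} + \frac{2 M^{2} \left(-1 + M\right)^{2}}{3}$ ($p{\left(M \right)} = \frac{-5 + \left(2 M \left(-1 + M\right)\right)^{2}}{6} = \frac{-5 + 4 M^{2} \left(-1 + M\right)^{2}}{6} = - \frac{5}{6} + \frac{2 M^{2} \left(-1 + M\right)^{2}}{3}$)
$K{\left(72 \right)} - p{\left(N{\left(1 \right)} \right)} = -129 - \left(- \frac{5}{6} + \frac{2 \cdot 1^{2} \left(-1 + 1\right)^{2}}{3}\right) = -129 - \left(- \frac{5}{6} + \frac{2}{3} \cdot 1 \cdot 0^{2}\right) = -129 - \left(- \frac{5}{6} + \frac{2}{3} \cdot 1 \cdot 0\right) = -129 - \left(- \frac{5}{6} + 0\right) = -129 - - \frac{5}{6} = -129 + \frac{5}{6} = - \frac{769}{6}$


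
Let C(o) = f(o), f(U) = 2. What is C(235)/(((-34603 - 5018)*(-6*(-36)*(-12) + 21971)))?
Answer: -2/767815359 ≈ -2.6048e-9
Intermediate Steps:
C(o) = 2
C(235)/(((-34603 - 5018)*(-6*(-36)*(-12) + 21971))) = 2/(((-34603 - 5018)*(-6*(-36)*(-12) + 21971))) = 2/((-39621*(216*(-12) + 21971))) = 2/((-39621*(-2592 + 21971))) = 2/((-39621*19379)) = 2/(-767815359) = 2*(-1/767815359) = -2/767815359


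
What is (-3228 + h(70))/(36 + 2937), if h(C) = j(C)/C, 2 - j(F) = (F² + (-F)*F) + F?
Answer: -113014/104055 ≈ -1.0861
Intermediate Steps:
j(F) = 2 - F (j(F) = 2 - ((F² + (-F)*F) + F) = 2 - ((F² - F²) + F) = 2 - (0 + F) = 2 - F)
h(C) = (2 - C)/C
(-3228 + h(70))/(36 + 2937) = (-3228 + (2 - 1*70)/70)/(36 + 2937) = (-3228 + (2 - 70)/70)/2973 = (-3228 + (1/70)*(-68))*(1/2973) = (-3228 - 34/35)*(1/2973) = -113014/35*1/2973 = -113014/104055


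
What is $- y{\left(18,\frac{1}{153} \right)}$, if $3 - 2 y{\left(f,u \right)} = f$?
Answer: $\frac{15}{2} \approx 7.5$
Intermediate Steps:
$y{\left(f,u \right)} = \frac{3}{2} - \frac{f}{2}$
$- y{\left(18,\frac{1}{153} \right)} = - (\frac{3}{2} - 9) = \left(-1\right) \left(- \frac{15}{2}\right) = \frac{15}{2}$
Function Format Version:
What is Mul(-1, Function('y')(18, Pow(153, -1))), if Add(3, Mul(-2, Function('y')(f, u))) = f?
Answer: Rational(15, 2) ≈ 7.5000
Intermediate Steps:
Function('y')(f, u) = Add(Rational(3, 2), Mul(Rational(-1, 2), f))
Mul(-1, Function('y')(18, Pow(153, -1))) = Mul(-1, Add(Rational(3, 2), Mul(Rational(-1, 2), 18))) = Mul(-1, Add(Rational(3, 2), -9)) = Mul(-1, Rational(-15, 2)) = Rational(15, 2)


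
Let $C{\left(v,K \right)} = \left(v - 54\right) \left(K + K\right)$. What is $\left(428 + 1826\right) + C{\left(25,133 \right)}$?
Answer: $-5460$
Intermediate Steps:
$C{\left(v,K \right)} = 2 K \left(-54 + v\right)$ ($C{\left(v,K \right)} = \left(-54 + v\right) 2 K = 2 K \left(-54 + v\right)$)
$\left(428 + 1826\right) + C{\left(25,133 \right)} = \left(428 + 1826\right) + 2 \cdot 133 \left(-54 + 25\right) = 2254 + 2 \cdot 133 \left(-29\right) = 2254 - 7714 = -5460$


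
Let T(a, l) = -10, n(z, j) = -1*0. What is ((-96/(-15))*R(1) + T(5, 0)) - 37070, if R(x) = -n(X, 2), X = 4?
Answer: -37080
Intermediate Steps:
n(z, j) = 0
R(x) = 0 (R(x) = -1*0 = 0)
((-96/(-15))*R(1) + T(5, 0)) - 37070 = (-96/(-15)*0 - 10) - 37070 = (-96*(-1/15)*0 - 10) - 37070 = ((32/5)*0 - 10) - 37070 = (0 - 10) - 37070 = -10 - 37070 = -37080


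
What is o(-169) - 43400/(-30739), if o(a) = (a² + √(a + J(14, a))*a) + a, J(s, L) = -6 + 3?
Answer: 872785088/30739 - 338*I*√43 ≈ 28393.0 - 2216.4*I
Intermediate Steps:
J(s, L) = -3
o(a) = a + a² + a*√(-3 + a) (o(a) = (a² + √(a - 3)*a) + a = (a² + √(-3 + a)*a) + a = (a² + a*√(-3 + a)) + a = a + a² + a*√(-3 + a))
o(-169) - 43400/(-30739) = -169*(1 - 169 + √(-3 - 169)) - 43400/(-30739) = -169*(1 - 169 + √(-172)) - 43400*(-1)/30739 = -169*(1 - 169 + 2*I*√43) - 1*(-43400/30739) = -169*(-168 + 2*I*√43) + 43400/30739 = (28392 - 338*I*√43) + 43400/30739 = 872785088/30739 - 338*I*√43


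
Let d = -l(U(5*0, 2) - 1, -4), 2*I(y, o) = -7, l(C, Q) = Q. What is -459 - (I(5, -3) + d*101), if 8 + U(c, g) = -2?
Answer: -1719/2 ≈ -859.50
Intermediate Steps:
U(c, g) = -10 (U(c, g) = -8 - 2 = -10)
I(y, o) = -7/2 (I(y, o) = (1/2)*(-7) = -7/2)
d = 4 (d = -1*(-4) = 4)
-459 - (I(5, -3) + d*101) = -459 - (-7/2 + 4*101) = -459 - (-7/2 + 404) = -459 - 1*801/2 = -459 - 801/2 = -1719/2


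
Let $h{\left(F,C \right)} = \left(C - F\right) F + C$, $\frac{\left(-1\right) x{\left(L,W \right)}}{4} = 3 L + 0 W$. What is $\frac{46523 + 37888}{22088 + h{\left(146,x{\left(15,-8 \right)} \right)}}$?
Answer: $- \frac{84411}{25688} \approx -3.286$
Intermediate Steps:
$x{\left(L,W \right)} = - 12 L$ ($x{\left(L,W \right)} = - 4 \left(3 L + 0 W\right) = - 4 \left(3 L + 0\right) = - 4 \cdot 3 L = - 12 L$)
$h{\left(F,C \right)} = C + F \left(C - F\right)$ ($h{\left(F,C \right)} = F \left(C - F\right) + C = C + F \left(C - F\right)$)
$\frac{46523 + 37888}{22088 + h{\left(146,x{\left(15,-8 \right)} \right)}} = \frac{46523 + 37888}{22088 - \left(21496 - \left(-12\right) 15 \cdot 146\right)} = \frac{84411}{22088 - 47776} = \frac{84411}{-25688} = 84411 \left(- \frac{1}{25688}\right) = - \frac{84411}{25688}$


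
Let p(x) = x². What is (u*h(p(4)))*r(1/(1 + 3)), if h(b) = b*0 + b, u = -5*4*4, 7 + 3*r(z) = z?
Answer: 2880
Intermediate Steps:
r(z) = -7/3 + z/3
u = -80 (u = -20*4 = -80)
h(b) = b (h(b) = 0 + b = b)
(u*h(p(4)))*r(1/(1 + 3)) = (-80*4²)*(-7/3 + 1/(3*(1 + 3))) = (-80*16)*(-7/3 + (⅓)/4) = -1280*(-7/3 + (⅓)*(¼)) = -1280*(-7/3 + 1/12) = -1280*(-9/4) = 2880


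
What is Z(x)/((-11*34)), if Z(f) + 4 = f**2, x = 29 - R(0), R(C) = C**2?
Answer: -837/374 ≈ -2.2380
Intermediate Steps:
x = 29 (x = 29 - 1*0**2 = 29 - 1*0 = 29 + 0 = 29)
Z(f) = -4 + f**2
Z(x)/((-11*34)) = (-4 + 29**2)/((-11*34)) = (-4 + 841)/(-374) = 837*(-1/374) = -837/374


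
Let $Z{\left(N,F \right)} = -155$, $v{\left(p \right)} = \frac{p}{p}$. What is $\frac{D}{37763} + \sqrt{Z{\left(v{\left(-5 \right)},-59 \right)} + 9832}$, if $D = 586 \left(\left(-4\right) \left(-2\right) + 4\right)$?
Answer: $\frac{7032}{37763} + \sqrt{9677} \approx 98.558$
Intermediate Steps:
$v{\left(p \right)} = 1$
$D = 7032$ ($D = 586 \left(8 + 4\right) = 586 \cdot 12 = 7032$)
$\frac{D}{37763} + \sqrt{Z{\left(v{\left(-5 \right)},-59 \right)} + 9832} = \frac{7032}{37763} + \sqrt{-155 + 9832} = 7032 \cdot \frac{1}{37763} + \sqrt{9677} = \frac{7032}{37763} + \sqrt{9677}$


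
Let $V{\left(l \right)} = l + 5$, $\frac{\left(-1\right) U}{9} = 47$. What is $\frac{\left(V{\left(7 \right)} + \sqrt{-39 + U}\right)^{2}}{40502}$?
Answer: $\frac{\left(12 + i \sqrt{462}\right)^{2}}{40502} \approx -0.0078515 + 0.012737 i$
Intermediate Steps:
$U = -423$ ($U = \left(-9\right) 47 = -423$)
$V{\left(l \right)} = 5 + l$
$\frac{\left(V{\left(7 \right)} + \sqrt{-39 + U}\right)^{2}}{40502} = \frac{\left(\left(5 + 7\right) + \sqrt{-39 - 423}\right)^{2}}{40502} = \left(12 + \sqrt{-462}\right)^{2} \cdot \frac{1}{40502} = \left(12 + i \sqrt{462}\right)^{2} \cdot \frac{1}{40502} = \frac{\left(12 + i \sqrt{462}\right)^{2}}{40502}$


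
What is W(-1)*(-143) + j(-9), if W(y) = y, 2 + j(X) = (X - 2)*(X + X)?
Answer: 339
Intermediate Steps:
j(X) = -2 + 2*X*(-2 + X) (j(X) = -2 + (X - 2)*(X + X) = -2 + (-2 + X)*(2*X) = -2 + 2*X*(-2 + X))
W(-1)*(-143) + j(-9) = -1*(-143) + (-2 - 4*(-9) + 2*(-9)²) = 143 + (-2 + 36 + 2*81) = 143 + (-2 + 36 + 162) = 143 + 196 = 339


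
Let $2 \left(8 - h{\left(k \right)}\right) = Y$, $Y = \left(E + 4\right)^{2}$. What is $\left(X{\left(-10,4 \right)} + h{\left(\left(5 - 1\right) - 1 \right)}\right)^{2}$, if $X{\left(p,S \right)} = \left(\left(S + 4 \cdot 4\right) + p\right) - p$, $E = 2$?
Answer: $100$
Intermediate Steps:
$Y = 36$ ($Y = \left(2 + 4\right)^{2} = 6^{2} = 36$)
$h{\left(k \right)} = -10$ ($h{\left(k \right)} = 8 - 18 = -10$)
$X{\left(p,S \right)} = 16 + S$ ($X{\left(p,S \right)} = \left(\left(S + 16\right) + p\right) - p = \left(\left(16 + S\right) + p\right) - p = \left(16 + S + p\right) - p = 16 + S$)
$\left(X{\left(-10,4 \right)} + h{\left(\left(5 - 1\right) - 1 \right)}\right)^{2} = \left(\left(16 + 4\right) - 10\right)^{2} = \left(20 - 10\right)^{2} = 10^{2} = 100$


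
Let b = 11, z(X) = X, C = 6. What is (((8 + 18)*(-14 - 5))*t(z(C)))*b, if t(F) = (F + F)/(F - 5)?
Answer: -65208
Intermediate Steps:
t(F) = 2*F/(-5 + F) (t(F) = (2*F)/(-5 + F) = 2*F/(-5 + F))
(((8 + 18)*(-14 - 5))*t(z(C)))*b = (((8 + 18)*(-14 - 5))*(2*6/(-5 + 6)))*11 = ((26*(-19))*(2*6/1))*11 = -988*6*11 = -494*12*11 = -5928*11 = -65208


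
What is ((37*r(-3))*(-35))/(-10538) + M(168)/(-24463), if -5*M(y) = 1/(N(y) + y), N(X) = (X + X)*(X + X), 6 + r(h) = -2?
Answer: -71636411963531/72867230630040 ≈ -0.98311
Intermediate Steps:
r(h) = -8 (r(h) = -6 - 2 = -8)
N(X) = 4*X**2 (N(X) = (2*X)*(2*X) = 4*X**2)
M(y) = -1/(5*(y + 4*y**2)) (M(y) = -1/(5*(4*y**2 + y)) = -1/(5*(y + 4*y**2)))
((37*r(-3))*(-35))/(-10538) + M(168)/(-24463) = ((37*(-8))*(-35))/(-10538) - 1/5/(168*(1 + 4*168))/(-24463) = -296*(-35)*(-1/10538) - 1/5*1/168/(1 + 672)*(-1/24463) = 10360*(-1/10538) - 1/5*1/168/673*(-1/24463) = -5180/5269 - 1/5*1/168*1/673*(-1/24463) = -5180/5269 - 1/565320*(-1/24463) = -5180/5269 + 1/13829423160 = -71636411963531/72867230630040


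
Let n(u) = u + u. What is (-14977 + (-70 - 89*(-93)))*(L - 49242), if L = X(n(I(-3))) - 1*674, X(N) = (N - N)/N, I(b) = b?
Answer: 337931320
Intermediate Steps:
n(u) = 2*u
X(N) = 0 (X(N) = 0/N = 0)
L = -674 (L = 0 - 1*674 = 0 - 674 = -674)
(-14977 + (-70 - 89*(-93)))*(L - 49242) = (-14977 + (-70 - 89*(-93)))*(-674 - 49242) = (-14977 + (-70 + 8277))*(-49916) = (-14977 + 8207)*(-49916) = -6770*(-49916) = 337931320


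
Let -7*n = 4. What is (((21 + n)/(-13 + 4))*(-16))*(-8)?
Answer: -18304/63 ≈ -290.54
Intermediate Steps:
n = -4/7 (n = -⅐*4 = -4/7 ≈ -0.57143)
(((21 + n)/(-13 + 4))*(-16))*(-8) = (((21 - 4/7)/(-13 + 4))*(-16))*(-8) = (((143/7)/(-9))*(-16))*(-8) = (((143/7)*(-⅑))*(-16))*(-8) = -143/63*(-16)*(-8) = (2288/63)*(-8) = -18304/63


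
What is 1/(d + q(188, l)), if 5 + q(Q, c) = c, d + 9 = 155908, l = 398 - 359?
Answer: 1/155933 ≈ 6.4130e-6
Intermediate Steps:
l = 39
d = 155899 (d = -9 + 155908 = 155899)
q(Q, c) = -5 + c
1/(d + q(188, l)) = 1/(155899 + (-5 + 39)) = 1/(155899 + 34) = 1/155933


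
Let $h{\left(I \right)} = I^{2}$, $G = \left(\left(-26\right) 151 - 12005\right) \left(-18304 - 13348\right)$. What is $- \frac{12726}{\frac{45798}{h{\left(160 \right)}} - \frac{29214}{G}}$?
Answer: $- \frac{6844864214092800}{962200107299} \approx -7113.8$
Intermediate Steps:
$G = 504248012$ ($G = \left(-3926 - 12005\right) \left(-31652\right) = \left(-15931\right) \left(-31652\right) = 504248012$)
$- \frac{12726}{\frac{45798}{h{\left(160 \right)}} - \frac{29214}{G}} = - \frac{12726}{\frac{45798}{160^{2}} - \frac{29214}{504248012}} = - \frac{12726}{\frac{45798}{25600} - \frac{14607}{252124006}} = - \frac{12726}{45798 \cdot \frac{1}{25600} - \frac{14607}{252124006}} = - \frac{12726}{\frac{22899}{12800} - \frac{14607}{252124006}} = - \frac{12726}{\frac{2886600321897}{1613593638400}} = \left(-12726\right) \frac{1613593638400}{2886600321897} = - \frac{6844864214092800}{962200107299}$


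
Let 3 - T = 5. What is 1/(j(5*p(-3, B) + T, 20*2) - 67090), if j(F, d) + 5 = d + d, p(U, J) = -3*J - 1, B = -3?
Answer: -1/67015 ≈ -1.4922e-5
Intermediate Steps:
p(U, J) = -1 - 3*J
T = -2 (T = 3 - 1*5 = 3 - 5 = -2)
j(F, d) = -5 + 2*d (j(F, d) = -5 + (d + d) = -5 + 2*d)
1/(j(5*p(-3, B) + T, 20*2) - 67090) = 1/((-5 + 2*(20*2)) - 67090) = 1/((-5 + 2*40) - 67090) = 1/((-5 + 80) - 67090) = 1/(75 - 67090) = 1/(-67015) = -1/67015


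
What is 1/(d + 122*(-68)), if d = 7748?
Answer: -1/548 ≈ -0.0018248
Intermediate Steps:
1/(d + 122*(-68)) = 1/(7748 + 122*(-68)) = 1/(7748 - 8296) = 1/(-548) = -1/548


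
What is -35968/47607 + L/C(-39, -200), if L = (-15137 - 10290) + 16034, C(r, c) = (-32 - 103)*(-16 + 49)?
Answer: 31881679/23565465 ≈ 1.3529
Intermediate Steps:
C(r, c) = -4455 (C(r, c) = -135*33 = -4455)
L = -9393 (L = -25427 + 16034 = -9393)
-35968/47607 + L/C(-39, -200) = -35968/47607 - 9393/(-4455) = -35968*1/47607 - 9393*(-1/4455) = -35968/47607 + 3131/1485 = 31881679/23565465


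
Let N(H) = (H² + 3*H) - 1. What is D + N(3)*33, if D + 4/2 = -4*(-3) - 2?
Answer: 569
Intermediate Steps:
N(H) = -1 + H² + 3*H
D = 8 (D = -2 + (-4*(-3) - 2) = -2 + (12 - 2) = -2 + 10 = 8)
D + N(3)*33 = 8 + (-1 + 3² + 3*3)*33 = 8 + (-1 + 9 + 9)*33 = 8 + 17*33 = 8 + 561 = 569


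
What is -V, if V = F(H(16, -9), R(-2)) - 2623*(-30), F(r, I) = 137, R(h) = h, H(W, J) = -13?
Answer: -78827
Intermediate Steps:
V = 78827 (V = 137 - 2623*(-30) = 137 + 78690 = 78827)
-V = -1*78827 = -78827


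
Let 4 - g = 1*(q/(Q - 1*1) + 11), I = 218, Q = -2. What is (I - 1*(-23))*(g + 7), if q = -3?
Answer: -241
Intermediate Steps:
g = -8 (g = 4 - (-3/(-2 - 1*1) + 11) = 4 - (-3/(-2 - 1) + 11) = 4 - (-3/(-3) + 11) = 4 - (-3*(-⅓) + 11) = 4 - (1 + 11) = 4 - 12 = -8)
(I - 1*(-23))*(g + 7) = (218 - 1*(-23))*(-8 + 7) = (218 + 23)*(-1) = 241*(-1) = -241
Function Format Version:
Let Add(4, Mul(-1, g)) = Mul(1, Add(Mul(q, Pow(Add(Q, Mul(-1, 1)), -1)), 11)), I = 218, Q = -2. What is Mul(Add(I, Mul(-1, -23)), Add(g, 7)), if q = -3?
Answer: -241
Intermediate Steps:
g = -8 (g = Add(4, Mul(-1, Mul(1, Add(Mul(-3, Pow(Add(-2, Mul(-1, 1)), -1)), 11)))) = Add(4, Mul(-1, Mul(1, Add(Mul(-3, Pow(Add(-2, -1), -1)), 11)))) = Add(4, Mul(-1, Mul(1, Add(Mul(-3, Pow(-3, -1)), 11)))) = Add(4, Mul(-1, Mul(1, Add(Mul(-3, Rational(-1, 3)), 11)))) = Add(4, Mul(-1, Mul(1, Add(1, 11)))) = Add(4, Mul(-1, Mul(1, 12))) = Add(4, Mul(-1, 12)) = Add(4, -12) = -8)
Mul(Add(I, Mul(-1, -23)), Add(g, 7)) = Mul(Add(218, Mul(-1, -23)), Add(-8, 7)) = Mul(Add(218, 23), -1) = Mul(241, -1) = -241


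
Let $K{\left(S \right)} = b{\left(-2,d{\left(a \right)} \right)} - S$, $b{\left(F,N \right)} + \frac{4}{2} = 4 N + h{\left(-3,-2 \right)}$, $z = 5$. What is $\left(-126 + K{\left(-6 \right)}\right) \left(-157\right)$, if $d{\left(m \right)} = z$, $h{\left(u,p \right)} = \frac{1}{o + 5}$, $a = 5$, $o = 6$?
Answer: $\frac{175997}{11} \approx 16000.0$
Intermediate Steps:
$h{\left(u,p \right)} = \frac{1}{11}$ ($h{\left(u,p \right)} = \frac{1}{6 + 5} = \frac{1}{11}$)
$d{\left(m \right)} = 5$
$b{\left(F,N \right)} = - \frac{21}{11} + 4 N$ ($b{\left(F,N \right)} = -2 + \left(4 N + \frac{1}{11}\right) = -2 + \left(\frac{1}{11} + 4 N\right) = - \frac{21}{11} + 4 N$)
$K{\left(S \right)} = \frac{199}{11} - S$ ($K{\left(S \right)} = \left(- \frac{21}{11} + 4 \cdot 5\right) - S = \left(- \frac{21}{11} + 20\right) - S = \frac{199}{11} - S$)
$\left(-126 + K{\left(-6 \right)}\right) \left(-157\right) = \left(-126 + \left(\frac{199}{11} - -6\right)\right) \left(-157\right) = \left(-126 + \left(\frac{199}{11} + 6\right)\right) \left(-157\right) = \left(-126 + \frac{265}{11}\right) \left(-157\right) = \left(- \frac{1121}{11}\right) \left(-157\right) = \frac{175997}{11}$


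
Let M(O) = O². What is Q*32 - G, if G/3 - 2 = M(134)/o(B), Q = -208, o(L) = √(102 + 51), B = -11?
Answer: -6662 - 17956*√17/17 ≈ -11017.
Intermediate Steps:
o(L) = 3*√17 (o(L) = √153 = 3*√17)
G = 6 + 17956*√17/17 (G = 6 + 3*(134²/((3*√17))) = 6 + 3*(17956*(√17/51)) = 6 + 3*(17956*√17/51) = 6 + 17956*√17/17 ≈ 4361.0)
Q*32 - G = -208*32 - (6 + 17956*√17/17) = -6656 + (-6 - 17956*√17/17) = -6662 - 17956*√17/17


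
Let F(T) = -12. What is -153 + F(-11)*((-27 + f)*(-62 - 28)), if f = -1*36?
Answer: -68193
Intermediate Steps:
f = -36
-153 + F(-11)*((-27 + f)*(-62 - 28)) = -153 - 12*(-27 - 36)*(-62 - 28) = -153 - (-756)*(-90) = -153 - 12*5670 = -153 - 68040 = -68193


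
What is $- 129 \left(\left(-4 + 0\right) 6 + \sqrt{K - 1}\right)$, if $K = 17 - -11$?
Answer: $3096 - 387 \sqrt{3} \approx 2425.7$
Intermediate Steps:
$K = 28$ ($K = 17 + 11 = 28$)
$- 129 \left(\left(-4 + 0\right) 6 + \sqrt{K - 1}\right) = - 129 \left(\left(-4 + 0\right) 6 + \sqrt{28 - 1}\right) = - 129 \left(\left(-4\right) 6 + \sqrt{27}\right) = - 129 \left(-24 + 3 \sqrt{3}\right) = 3096 - 387 \sqrt{3}$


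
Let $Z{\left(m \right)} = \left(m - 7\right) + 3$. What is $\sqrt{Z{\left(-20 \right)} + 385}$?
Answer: $19$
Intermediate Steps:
$Z{\left(m \right)} = -4 + m$ ($Z{\left(m \right)} = \left(-7 + m\right) + 3 = -4 + m$)
$\sqrt{Z{\left(-20 \right)} + 385} = \sqrt{\left(-4 - 20\right) + 385} = \sqrt{-24 + 385} = \sqrt{361} = 19$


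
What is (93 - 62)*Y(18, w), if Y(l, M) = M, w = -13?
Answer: -403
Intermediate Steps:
(93 - 62)*Y(18, w) = (93 - 62)*(-13) = 31*(-13) = -403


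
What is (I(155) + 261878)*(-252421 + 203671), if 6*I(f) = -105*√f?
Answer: -12766552500 + 853125*√155 ≈ -1.2756e+10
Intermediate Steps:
I(f) = -35*√f/2 (I(f) = (-105*√f)/6 = -35*√f/2)
(I(155) + 261878)*(-252421 + 203671) = (-35*√155/2 + 261878)*(-252421 + 203671) = (261878 - 35*√155/2)*(-48750) = -12766552500 + 853125*√155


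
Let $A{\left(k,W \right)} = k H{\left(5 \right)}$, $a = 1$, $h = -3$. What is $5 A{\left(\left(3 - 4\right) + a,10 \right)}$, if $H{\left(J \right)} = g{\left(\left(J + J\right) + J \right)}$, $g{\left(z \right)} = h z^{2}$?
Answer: $0$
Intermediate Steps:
$g{\left(z \right)} = - 3 z^{2}$
$H{\left(J \right)} = - 27 J^{2}$ ($H{\left(J \right)} = - 3 \left(\left(J + J\right) + J\right)^{2} = - 3 \left(2 J + J\right)^{2} = - 3 \left(3 J\right)^{2} = - 3 \cdot 9 J^{2} = - 27 J^{2}$)
$A{\left(k,W \right)} = - 675 k$ ($A{\left(k,W \right)} = k \left(- 27 \cdot 5^{2}\right) = k \left(\left(-27\right) 25\right) = k \left(-675\right) = - 675 k$)
$5 A{\left(\left(3 - 4\right) + a,10 \right)} = 5 \left(- 675 \left(\left(3 - 4\right) + 1\right)\right) = 5 \left(- 675 \left(-1 + 1\right)\right) = 5 \left(\left(-675\right) 0\right) = 5 \cdot 0 = 0$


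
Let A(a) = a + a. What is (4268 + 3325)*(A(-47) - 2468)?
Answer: -19453266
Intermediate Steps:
A(a) = 2*a
(4268 + 3325)*(A(-47) - 2468) = (4268 + 3325)*(2*(-47) - 2468) = 7593*(-94 - 2468) = 7593*(-2562) = -19453266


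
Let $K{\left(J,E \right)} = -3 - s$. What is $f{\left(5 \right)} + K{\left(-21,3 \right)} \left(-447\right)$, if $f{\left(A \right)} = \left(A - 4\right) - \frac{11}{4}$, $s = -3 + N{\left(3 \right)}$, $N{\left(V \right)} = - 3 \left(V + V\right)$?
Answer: $- \frac{32191}{4} \approx -8047.8$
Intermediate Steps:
$N{\left(V \right)} = - 6 V$ ($N{\left(V \right)} = - 3 \cdot 2 V = - 6 V$)
$s = -21$ ($s = -3 - 18 = -21$)
$K{\left(J,E \right)} = 18$ ($K{\left(J,E \right)} = -3 - -21 = -3 + 21 = 18$)
$f{\left(A \right)} = - \frac{27}{4} + A$ ($f{\left(A \right)} = \left(A - 4\right) - \frac{11}{4} = \left(-4 + A\right) - \frac{11}{4} = - \frac{27}{4} + A$)
$f{\left(5 \right)} + K{\left(-21,3 \right)} \left(-447\right) = \left(- \frac{27}{4} + 5\right) + 18 \left(-447\right) = - \frac{7}{4} - 8046 = - \frac{32191}{4}$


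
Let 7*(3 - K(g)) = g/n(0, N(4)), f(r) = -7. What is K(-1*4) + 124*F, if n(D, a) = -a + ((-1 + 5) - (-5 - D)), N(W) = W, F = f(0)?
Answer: -30271/35 ≈ -864.89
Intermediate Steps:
F = -7
n(D, a) = 9 + D - a (n(D, a) = -a + (4 + (5 + D)) = -a + (9 + D) = 9 + D - a)
K(g) = 3 - g/35 (K(g) = 3 - g/(7*(9 + 0 - 1*4)) = 3 - g/(7*(9 + 0 - 4)) = 3 - g/(7*5) = 3 - g/35)
K(-1*4) + 124*F = (3 - (-1)*4/35) + 124*(-7) = (3 - 1/35*(-4)) - 868 = (3 + 4/35) - 868 = 109/35 - 868 = -30271/35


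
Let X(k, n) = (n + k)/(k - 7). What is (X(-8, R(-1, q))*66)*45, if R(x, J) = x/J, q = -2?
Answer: 1485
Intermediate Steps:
X(k, n) = (k + n)/(-7 + k)
(X(-8, R(-1, q))*66)*45 = (((-8 - 1/(-2))/(-7 - 8))*66)*45 = (((-8 - 1*(-½))/(-15))*66)*45 = (-(-8 + ½)/15*66)*45 = (-1/15*(-15/2)*66)*45 = ((½)*66)*45 = 33*45 = 1485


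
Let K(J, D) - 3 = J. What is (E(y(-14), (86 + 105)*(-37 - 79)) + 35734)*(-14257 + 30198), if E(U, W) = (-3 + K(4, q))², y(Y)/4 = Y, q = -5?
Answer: 569890750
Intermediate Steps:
y(Y) = 4*Y
K(J, D) = 3 + J
E(U, W) = 16 (E(U, W) = (-3 + (3 + 4))² = (-3 + 7)² = 4² = 16)
(E(y(-14), (86 + 105)*(-37 - 79)) + 35734)*(-14257 + 30198) = (16 + 35734)*(-14257 + 30198) = 35750*15941 = 569890750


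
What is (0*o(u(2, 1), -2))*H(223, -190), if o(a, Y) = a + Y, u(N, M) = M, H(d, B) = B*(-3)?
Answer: 0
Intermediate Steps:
H(d, B) = -3*B
o(a, Y) = Y + a
(0*o(u(2, 1), -2))*H(223, -190) = (0*(-2 + 1))*(-3*(-190)) = (0*(-1))*570 = 0*570 = 0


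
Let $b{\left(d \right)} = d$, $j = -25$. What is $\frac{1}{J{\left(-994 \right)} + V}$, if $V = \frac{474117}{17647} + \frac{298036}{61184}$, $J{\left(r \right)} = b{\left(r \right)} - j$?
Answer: $- \frac{38561216}{36141967739} \approx -0.0010669$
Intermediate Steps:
$J{\left(r \right)} = 25 + r$ ($J{\left(r \right)} = r - -25 = r + 25 = 25 + r$)
$V = \frac{1223850565}{38561216}$ ($V = 474117 \cdot \frac{1}{17647} + 298036 \cdot \frac{1}{61184} = \frac{67731}{2521} + \frac{74509}{15296} = \frac{1223850565}{38561216} \approx 31.738$)
$\frac{1}{J{\left(-994 \right)} + V} = \frac{1}{\left(25 - 994\right) + \frac{1223850565}{38561216}} = \frac{1}{-969 + \frac{1223850565}{38561216}} = \frac{1}{- \frac{36141967739}{38561216}} = - \frac{38561216}{36141967739}$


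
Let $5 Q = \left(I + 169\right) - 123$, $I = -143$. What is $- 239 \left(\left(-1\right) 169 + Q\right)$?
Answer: $\frac{225138}{5} \approx 45028.0$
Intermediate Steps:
$Q = - \frac{97}{5}$ ($Q = \frac{\left(-143 + 169\right) - 123}{5} = \frac{26 - 123}{5} = \frac{1}{5} \left(-97\right) = - \frac{97}{5} \approx -19.4$)
$- 239 \left(\left(-1\right) 169 + Q\right) = - 239 \left(\left(-1\right) 169 - \frac{97}{5}\right) = - 239 \left(-169 - \frac{97}{5}\right) = \left(-239\right) \left(- \frac{942}{5}\right) = \frac{225138}{5}$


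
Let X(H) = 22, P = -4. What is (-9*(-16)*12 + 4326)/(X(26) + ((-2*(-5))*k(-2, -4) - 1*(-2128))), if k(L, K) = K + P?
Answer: 1009/345 ≈ 2.9246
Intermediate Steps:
k(L, K) = -4 + K (k(L, K) = K - 4 = -4 + K)
(-9*(-16)*12 + 4326)/(X(26) + ((-2*(-5))*k(-2, -4) - 1*(-2128))) = (-9*(-16)*12 + 4326)/(22 + ((-2*(-5))*(-4 - 4) - 1*(-2128))) = (144*12 + 4326)/(22 + (10*(-8) + 2128)) = (1728 + 4326)/(22 + (-80 + 2128)) = 6054/(22 + 2048) = 6054/2070 = 6054*(1/2070) = 1009/345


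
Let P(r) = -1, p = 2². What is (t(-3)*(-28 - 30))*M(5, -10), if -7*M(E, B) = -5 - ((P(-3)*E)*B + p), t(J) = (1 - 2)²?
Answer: -3422/7 ≈ -488.86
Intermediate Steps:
p = 4
t(J) = 1 (t(J) = (-1)² = 1)
M(E, B) = 9/7 - B*E/7 (M(E, B) = -(-5 - ((-E)*B + 4))/7 = -(-5 - (-B*E + 4))/7 = -(-5 - (4 - B*E))/7 = -(-5 + (-4 + B*E))/7 = -(-9 + B*E)/7 = 9/7 - B*E/7)
(t(-3)*(-28 - 30))*M(5, -10) = (1*(-28 - 30))*(9/7 - ⅐*(-10)*5) = (1*(-58))*(9/7 + 50/7) = -58*59/7 = -3422/7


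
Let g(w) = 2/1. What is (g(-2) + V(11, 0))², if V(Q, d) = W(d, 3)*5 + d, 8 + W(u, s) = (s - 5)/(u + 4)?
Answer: 6561/4 ≈ 1640.3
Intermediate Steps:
g(w) = 2 (g(w) = 2*1 = 2)
W(u, s) = -8 + (-5 + s)/(4 + u) (W(u, s) = -8 + (s - 5)/(u + 4) = -8 + (-5 + s)/(4 + u))
V(Q, d) = d + 5*(-34 - 8*d)/(4 + d) (V(Q, d) = ((-37 + 3 - 8*d)/(4 + d))*5 + d = ((-34 - 8*d)/(4 + d))*5 + d = 5*(-34 - 8*d)/(4 + d) + d = d + 5*(-34 - 8*d)/(4 + d))
(g(-2) + V(11, 0))² = (2 + (-170 + 0² - 36*0)/(4 + 0))² = (2 + (-170 + 0 + 0)/4)² = (2 + (¼)*(-170))² = (2 - 85/2)² = (-81/2)² = 6561/4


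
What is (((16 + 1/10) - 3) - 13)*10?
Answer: 1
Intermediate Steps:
(((16 + 1/10) - 3) - 13)*10 = ((161/10 - 3) - 13)*10 = (131/10 - 13)*10 = (1/10)*10 = 1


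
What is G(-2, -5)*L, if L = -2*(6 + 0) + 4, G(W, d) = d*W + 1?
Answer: -88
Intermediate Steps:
G(W, d) = 1 + W*d (G(W, d) = W*d + 1 = 1 + W*d)
L = -8 (L = -2*6 + 4 = -12 + 4 = -8)
G(-2, -5)*L = (1 - 2*(-5))*(-8) = (1 + 10)*(-8) = 11*(-8) = -88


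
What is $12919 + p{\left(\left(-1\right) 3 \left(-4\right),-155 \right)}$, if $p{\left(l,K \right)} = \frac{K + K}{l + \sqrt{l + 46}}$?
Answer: $\frac{553657}{43} + \frac{155 \sqrt{58}}{43} \approx 12903.0$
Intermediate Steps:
$p{\left(l,K \right)} = \frac{2 K}{l + \sqrt{46 + l}}$
$12919 + p{\left(\left(-1\right) 3 \left(-4\right),-155 \right)} = 12919 + 2 \left(-155\right) \frac{1}{\left(-1\right) 3 \left(-4\right) + \sqrt{46 + \left(-1\right) 3 \left(-4\right)}} = 12919 + 2 \left(-155\right) \frac{1}{\left(-3\right) \left(-4\right) + \sqrt{46 - -12}} = 12919 + 2 \left(-155\right) \frac{1}{12 + \sqrt{46 + 12}} = 12919 + 2 \left(-155\right) \frac{1}{12 + \sqrt{58}} = 12919 - \frac{310}{12 + \sqrt{58}}$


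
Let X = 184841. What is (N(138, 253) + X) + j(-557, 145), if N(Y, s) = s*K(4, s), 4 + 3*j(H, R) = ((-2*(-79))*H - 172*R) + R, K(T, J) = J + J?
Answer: 825772/3 ≈ 2.7526e+5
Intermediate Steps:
K(T, J) = 2*J
j(H, R) = -4/3 - 57*R + 158*H/3 (j(H, R) = -4/3 + (((-2*(-79))*H - 172*R) + R)/3 = -4/3 + ((158*H - 172*R) + R)/3 = -4/3 + ((-172*R + 158*H) + R)/3 = -4/3 + (-171*R + 158*H)/3 = -4/3 + (-57*R + 158*H/3) = -4/3 - 57*R + 158*H/3)
N(Y, s) = 2*s² (N(Y, s) = s*(2*s) = 2*s²)
(N(138, 253) + X) + j(-557, 145) = (2*253² + 184841) + (-4/3 - 57*145 + (158/3)*(-557)) = (2*64009 + 184841) + (-4/3 - 8265 - 88006/3) = (128018 + 184841) - 112805/3 = 312859 - 112805/3 = 825772/3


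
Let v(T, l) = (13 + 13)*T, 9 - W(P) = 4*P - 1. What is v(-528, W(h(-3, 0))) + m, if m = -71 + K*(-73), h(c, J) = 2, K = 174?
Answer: -26501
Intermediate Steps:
W(P) = 10 - 4*P (W(P) = 9 - (4*P - 1) = 9 - (-1 + 4*P) = 9 + (1 - 4*P) = 10 - 4*P)
m = -12773 (m = -71 + 174*(-73) = -71 - 12702 = -12773)
v(T, l) = 26*T
v(-528, W(h(-3, 0))) + m = 26*(-528) - 12773 = -13728 - 12773 = -26501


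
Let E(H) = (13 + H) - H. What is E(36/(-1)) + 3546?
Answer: 3559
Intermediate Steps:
E(H) = 13
E(36/(-1)) + 3546 = 13 + 3546 = 3559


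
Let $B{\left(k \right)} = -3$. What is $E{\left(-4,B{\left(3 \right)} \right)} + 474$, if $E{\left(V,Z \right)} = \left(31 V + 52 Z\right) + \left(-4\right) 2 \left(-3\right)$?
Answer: $218$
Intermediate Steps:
$E{\left(V,Z \right)} = 24 + 31 V + 52 Z$ ($E{\left(V,Z \right)} = \left(31 V + 52 Z\right) - -24 = \left(31 V + 52 Z\right) + 24 = 24 + 31 V + 52 Z$)
$E{\left(-4,B{\left(3 \right)} \right)} + 474 = \left(24 + 31 \left(-4\right) + 52 \left(-3\right)\right) + 474 = \left(24 - 124 - 156\right) + 474 = -256 + 474 = 218$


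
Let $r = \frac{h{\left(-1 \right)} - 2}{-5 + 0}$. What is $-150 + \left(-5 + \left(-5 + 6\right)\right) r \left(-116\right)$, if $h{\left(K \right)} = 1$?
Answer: $- \frac{286}{5} \approx -57.2$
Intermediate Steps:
$r = \frac{1}{5}$ ($r = \frac{1 - 2}{-5 + 0} = - \frac{1}{-5} = \left(-1\right) \left(- \frac{1}{5}\right) = \frac{1}{5} \approx 0.2$)
$-150 + \left(-5 + \left(-5 + 6\right)\right) r \left(-116\right) = -150 + \left(-5 + \left(-5 + 6\right)\right) \frac{1}{5} \left(-116\right) = -150 + \left(-5 + 1\right) \frac{1}{5} \left(-116\right) = -150 + \left(-4\right) \frac{1}{5} \left(-116\right) = -150 - - \frac{464}{5} = -150 + \frac{464}{5} = - \frac{286}{5}$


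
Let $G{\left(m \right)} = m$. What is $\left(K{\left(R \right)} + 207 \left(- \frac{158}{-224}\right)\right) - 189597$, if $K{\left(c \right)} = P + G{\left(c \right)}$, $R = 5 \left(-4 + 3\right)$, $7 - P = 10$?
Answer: $- \frac{21219407}{112} \approx -1.8946 \cdot 10^{5}$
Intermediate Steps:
$P = -3$ ($P = 7 - 10 = -3$)
$R = -5$ ($R = 5 \left(-1\right) = -5$)
$K{\left(c \right)} = -3 + c$
$\left(K{\left(R \right)} + 207 \left(- \frac{158}{-224}\right)\right) - 189597 = \left(\left(-3 - 5\right) + 207 \left(- \frac{158}{-224}\right)\right) - 189597 = \left(-8 + 207 \left(\left(-158\right) \left(- \frac{1}{224}\right)\right)\right) - 189597 = \left(-8 + 207 \cdot \frac{79}{112}\right) - 189597 = \left(-8 + \frac{16353}{112}\right) - 189597 = \frac{15457}{112} - 189597 = - \frac{21219407}{112}$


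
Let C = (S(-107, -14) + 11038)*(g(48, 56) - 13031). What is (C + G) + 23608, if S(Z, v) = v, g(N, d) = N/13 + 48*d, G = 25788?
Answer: -113931132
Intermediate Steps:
g(N, d) = 48*d + N/13 (g(N, d) = N/13 + 48*d = 48*d + N/13)
C = -113980528 (C = (-14 + 11038)*((48*56 + (1/13)*48) - 13031) = 11024*((2688 + 48/13) - 13031) = 11024*(34992/13 - 13031) = 11024*(-134411/13) = -113980528)
(C + G) + 23608 = (-113980528 + 25788) + 23608 = -113954740 + 23608 = -113931132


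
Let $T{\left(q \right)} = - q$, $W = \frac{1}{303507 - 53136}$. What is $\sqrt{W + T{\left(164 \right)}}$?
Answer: $\frac{i \sqrt{126919065713}}{27819} \approx 12.806 i$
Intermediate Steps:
$W = \frac{1}{250371} \approx 3.9941 \cdot 10^{-6}$
$\sqrt{W + T{\left(164 \right)}} = \sqrt{\frac{1}{250371} - 164} = \sqrt{- \frac{41060843}{250371}} = \frac{i \sqrt{126919065713}}{27819}$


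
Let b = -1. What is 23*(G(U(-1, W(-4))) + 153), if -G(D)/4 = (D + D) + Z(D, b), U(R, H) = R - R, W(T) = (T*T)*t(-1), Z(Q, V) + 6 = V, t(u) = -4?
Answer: 4163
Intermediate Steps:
Z(Q, V) = -6 + V
W(T) = -4*T² (W(T) = (T*T)*(-4) = T²*(-4) = -4*T²)
U(R, H) = 0
G(D) = 28 - 8*D (G(D) = -4*((D + D) + (-6 - 1)) = -4*(2*D - 7) = -4*(-7 + 2*D) = 28 - 8*D)
23*(G(U(-1, W(-4))) + 153) = 23*((28 - 8*0) + 153) = 23*((28 + 0) + 153) = 23*(28 + 153) = 23*181 = 4163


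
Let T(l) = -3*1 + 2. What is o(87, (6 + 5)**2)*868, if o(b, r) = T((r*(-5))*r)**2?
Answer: 868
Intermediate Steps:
T(l) = -1 (T(l) = -3 + 2 = -1)
o(b, r) = 1 (o(b, r) = (-1)**2 = 1)
o(87, (6 + 5)**2)*868 = 1*868 = 868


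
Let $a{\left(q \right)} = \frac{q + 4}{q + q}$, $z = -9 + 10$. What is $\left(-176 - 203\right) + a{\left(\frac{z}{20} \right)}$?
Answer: $- \frac{677}{2} \approx -338.5$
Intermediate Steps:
$z = 1$
$a{\left(q \right)} = \frac{4 + q}{2 q}$
$\left(-176 - 203\right) + a{\left(\frac{z}{20} \right)} = \left(-176 - 203\right) + \frac{4 + 1 \cdot \frac{1}{20}}{2 \cdot 1 \cdot \frac{1}{20}} = -379 + \frac{4 + 1 \cdot \frac{1}{20}}{2 \cdot 1 \cdot \frac{1}{20}} = -379 + \frac{\frac{1}{\frac{1}{20}} \left(4 + \frac{1}{20}\right)}{2} = -379 + \frac{1}{2} \cdot 20 \cdot \frac{81}{20} = -379 + \frac{81}{2} = - \frac{677}{2}$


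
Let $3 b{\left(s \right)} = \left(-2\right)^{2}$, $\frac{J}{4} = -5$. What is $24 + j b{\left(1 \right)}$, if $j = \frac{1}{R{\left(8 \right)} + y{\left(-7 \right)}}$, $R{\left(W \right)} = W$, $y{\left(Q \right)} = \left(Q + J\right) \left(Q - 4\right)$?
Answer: $\frac{21964}{915} \approx 24.004$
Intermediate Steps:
$J = -20$ ($J = 4 \left(-5\right) = -20$)
$y{\left(Q \right)} = \left(-20 + Q\right) \left(-4 + Q\right)$ ($y{\left(Q \right)} = \left(Q - 20\right) \left(Q - 4\right) = \left(-20 + Q\right) \left(-4 + Q\right)$)
$b{\left(s \right)} = \frac{4}{3}$ ($b{\left(s \right)} = \frac{\left(-2\right)^{2}}{3} = \frac{1}{3} \cdot 4 = \frac{4}{3}$)
$j = \frac{1}{305}$ ($j = \frac{1}{8 + \left(80 + \left(-7\right)^{2} - -168\right)} = \frac{1}{8 + \left(80 + 49 + 168\right)} = \frac{1}{8 + 297} = \frac{1}{305} \approx 0.0032787$)
$24 + j b{\left(1 \right)} = 24 + \frac{1}{305} \cdot \frac{4}{3} = 24 + \frac{4}{915} = \frac{21964}{915}$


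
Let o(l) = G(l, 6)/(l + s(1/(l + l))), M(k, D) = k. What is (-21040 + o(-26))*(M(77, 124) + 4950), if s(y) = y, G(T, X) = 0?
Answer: -105768080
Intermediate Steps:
o(l) = 0 (o(l) = 0/(l + 1/(l + l)) = 0/(l + 1/(2*l)) = 0)
(-21040 + o(-26))*(M(77, 124) + 4950) = (-21040 + 0)*(77 + 4950) = -21040*5027 = -105768080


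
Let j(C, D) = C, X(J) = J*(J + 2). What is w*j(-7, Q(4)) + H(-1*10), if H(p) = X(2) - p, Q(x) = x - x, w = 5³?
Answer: -857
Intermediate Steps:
X(J) = J*(2 + J)
w = 125
Q(x) = 0
H(p) = 8 - p (H(p) = 2*(2 + 2) - p = 2*4 - p = 8 - p)
w*j(-7, Q(4)) + H(-1*10) = 125*(-7) + (8 - (-1)*10) = -875 + (8 - 1*(-10)) = -875 + (8 + 10) = -875 + 18 = -857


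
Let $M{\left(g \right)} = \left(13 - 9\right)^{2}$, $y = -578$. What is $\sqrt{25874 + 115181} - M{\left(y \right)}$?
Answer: $-16 + \sqrt{141055} \approx 359.57$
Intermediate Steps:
$M{\left(g \right)} = 16$ ($M{\left(g \right)} = 4^{2} = 16$)
$\sqrt{25874 + 115181} - M{\left(y \right)} = \sqrt{25874 + 115181} - 16 = \sqrt{141055} - 16 = -16 + \sqrt{141055}$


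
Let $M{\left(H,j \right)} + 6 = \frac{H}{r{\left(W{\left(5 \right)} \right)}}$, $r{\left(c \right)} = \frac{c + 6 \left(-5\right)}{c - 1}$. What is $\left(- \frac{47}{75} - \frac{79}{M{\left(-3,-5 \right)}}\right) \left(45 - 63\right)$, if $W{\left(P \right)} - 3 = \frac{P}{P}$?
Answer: $- \frac{294282}{1225} \approx -240.23$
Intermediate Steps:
$W{\left(P \right)} = 4$ ($W{\left(P \right)} = 3 + \frac{P}{P} = 3 + 1 = 4$)
$r{\left(c \right)} = \frac{-30 + c}{-1 + c}$ ($r{\left(c \right)} = \frac{c - 30}{-1 + c} = \frac{-30 + c}{-1 + c}$)
$M{\left(H,j \right)} = -6 - \frac{3 H}{26}$ ($M{\left(H,j \right)} = -6 + \frac{H}{\frac{1}{-1 + 4} \left(-30 + 4\right)} = -6 + \frac{H}{\frac{1}{3} \left(-26\right)} = -6 + \frac{H}{- \frac{26}{3}} = -6 + H \left(- \frac{3}{26}\right) = -6 - \frac{3 H}{26}$)
$\left(- \frac{47}{75} - \frac{79}{M{\left(-3,-5 \right)}}\right) \left(45 - 63\right) = \left(- \frac{47}{75} - \frac{79}{-6 - - \frac{9}{26}}\right) \left(45 - 63\right) = \left(\left(-47\right) \frac{1}{75} - \frac{79}{-6 + \frac{9}{26}}\right) \left(-18\right) = \left(- \frac{47}{75} - \frac{79}{- \frac{147}{26}}\right) \left(-18\right) = \left(- \frac{47}{75} - - \frac{2054}{147}\right) \left(-18\right) = \left(- \frac{47}{75} + \frac{2054}{147}\right) \left(-18\right) = \frac{16349}{1225} \left(-18\right) = - \frac{294282}{1225}$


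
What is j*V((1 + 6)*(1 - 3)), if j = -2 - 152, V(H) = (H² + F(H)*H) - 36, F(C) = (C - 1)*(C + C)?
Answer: 880880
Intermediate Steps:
F(C) = 2*C*(-1 + C) (F(C) = (-1 + C)*(2*C) = 2*C*(-1 + C))
V(H) = -36 + H² + 2*H²*(-1 + H) (V(H) = (H² + (2*H*(-1 + H))*H) - 36 = (H² + 2*H²*(-1 + H)) - 36 = -36 + H² + 2*H²*(-1 + H))
j = -154
j*V((1 + 6)*(1 - 3)) = -154*(-36 - ((1 + 6)*(1 - 3))² + 2*((1 + 6)*(1 - 3))³) = -154*(-36 - (7*(-2))² + 2*(7*(-2))³) = -154*(-36 - 1*(-14)² + 2*(-14)³) = -154*(-36 - 1*196 + 2*(-2744)) = -154*(-36 - 196 - 5488) = -154*(-5720) = 880880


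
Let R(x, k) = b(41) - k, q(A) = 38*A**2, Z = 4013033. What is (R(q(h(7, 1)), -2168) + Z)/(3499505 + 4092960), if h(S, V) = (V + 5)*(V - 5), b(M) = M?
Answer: 4015242/7592465 ≈ 0.52885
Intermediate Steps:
h(S, V) = (-5 + V)*(5 + V) (h(S, V) = (5 + V)*(-5 + V) = (-5 + V)*(5 + V))
R(x, k) = 41 - k
(R(q(h(7, 1)), -2168) + Z)/(3499505 + 4092960) = ((41 - 1*(-2168)) + 4013033)/(3499505 + 4092960) = ((41 + 2168) + 4013033)/7592465 = (2209 + 4013033)*(1/7592465) = 4015242*(1/7592465) = 4015242/7592465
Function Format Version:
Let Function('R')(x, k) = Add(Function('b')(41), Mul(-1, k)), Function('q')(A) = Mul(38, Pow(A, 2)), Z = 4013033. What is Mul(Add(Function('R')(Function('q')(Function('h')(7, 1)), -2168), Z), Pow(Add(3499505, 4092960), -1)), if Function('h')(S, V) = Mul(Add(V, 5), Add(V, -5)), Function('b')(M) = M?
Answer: Rational(4015242, 7592465) ≈ 0.52885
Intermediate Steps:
Function('h')(S, V) = Mul(Add(-5, V), Add(5, V)) (Function('h')(S, V) = Mul(Add(5, V), Add(-5, V)) = Mul(Add(-5, V), Add(5, V)))
Function('R')(x, k) = Add(41, Mul(-1, k))
Mul(Add(Function('R')(Function('q')(Function('h')(7, 1)), -2168), Z), Pow(Add(3499505, 4092960), -1)) = Mul(Add(Add(41, Mul(-1, -2168)), 4013033), Pow(Add(3499505, 4092960), -1)) = Mul(Add(Add(41, 2168), 4013033), Pow(7592465, -1)) = Mul(Add(2209, 4013033), Rational(1, 7592465)) = Mul(4015242, Rational(1, 7592465)) = Rational(4015242, 7592465)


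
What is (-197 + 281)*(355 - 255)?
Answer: 8400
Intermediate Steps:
(-197 + 281)*(355 - 255) = 84*100 = 8400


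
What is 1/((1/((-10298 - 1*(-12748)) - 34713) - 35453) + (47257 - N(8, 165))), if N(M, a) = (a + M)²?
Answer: -32263/584766876 ≈ -5.5172e-5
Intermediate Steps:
N(M, a) = (M + a)²
1/((1/((-10298 - 1*(-12748)) - 34713) - 35453) + (47257 - N(8, 165))) = 1/((1/((-10298 - 1*(-12748)) - 34713) - 35453) + (47257 - (8 + 165)²)) = 1/((1/((-10298 + 12748) - 34713) - 35453) + (47257 - 1*173²)) = 1/((1/(2450 - 34713) - 35453) + (47257 - 1*29929)) = 1/((1/(-32263) - 35453) + (47257 - 29929)) = 1/((-1/32263 - 35453) + 17328) = 1/(-1143820140/32263 + 17328) = 1/(-584766876/32263) = -32263/584766876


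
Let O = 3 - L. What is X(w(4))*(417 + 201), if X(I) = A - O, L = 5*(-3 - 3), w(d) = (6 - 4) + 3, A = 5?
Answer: -17304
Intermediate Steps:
w(d) = 5 (w(d) = 2 + 3 = 5)
L = -30 (L = 5*(-6) = -30)
O = 33 (O = 3 - 1*(-30) = 3 + 30 = 33)
X(I) = -28 (X(I) = 5 - 1*33 = 5 - 33 = -28)
X(w(4))*(417 + 201) = -28*(417 + 201) = -28*618 = -17304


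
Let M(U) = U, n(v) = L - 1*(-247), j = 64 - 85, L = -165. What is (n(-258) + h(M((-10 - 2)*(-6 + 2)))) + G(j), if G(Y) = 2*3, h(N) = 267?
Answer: 355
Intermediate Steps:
j = -21
n(v) = 82 (n(v) = -165 - 1*(-247) = -165 + 247 = 82)
G(Y) = 6
(n(-258) + h(M((-10 - 2)*(-6 + 2)))) + G(j) = (82 + 267) + 6 = 349 + 6 = 355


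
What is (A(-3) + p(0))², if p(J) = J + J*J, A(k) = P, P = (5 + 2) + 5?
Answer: 144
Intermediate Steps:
P = 12 (P = 7 + 5 = 12)
A(k) = 12
p(J) = J + J²
(A(-3) + p(0))² = (12 + 0*(1 + 0))² = (12 + 0*1)² = (12 + 0)² = 12² = 144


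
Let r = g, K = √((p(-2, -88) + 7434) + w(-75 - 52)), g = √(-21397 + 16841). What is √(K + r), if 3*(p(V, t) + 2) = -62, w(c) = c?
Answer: √(123*√39 + 18*I*√1139)/3 ≈ 9.853 + 3.4253*I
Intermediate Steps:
p(V, t) = -68/3 (p(V, t) = -2 + (⅓)*(-62) = -2 - 62/3 = -68/3)
g = 2*I*√1139 (g = √(-4556) = 2*I*√1139 ≈ 67.498*I)
K = 41*√39/3 (K = √((-68/3 + 7434) + (-75 - 52)) = √(22234/3 - 127) = √(21853/3) = 41*√39/3 ≈ 85.348)
r = 2*I*√1139 ≈ 67.498*I
√(K + r) = √(41*√39/3 + 2*I*√1139)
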